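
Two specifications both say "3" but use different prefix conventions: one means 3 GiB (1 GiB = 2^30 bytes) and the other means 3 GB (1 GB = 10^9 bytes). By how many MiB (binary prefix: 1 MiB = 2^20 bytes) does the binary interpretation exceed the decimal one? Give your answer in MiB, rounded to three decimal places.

210.977 MiB

3 GiB = 3 × 1,073,741,824 = 3,221,225,472 bytes
3 GB = 3 × 1,000,000,000 = 3,000,000,000 bytes
difference = 221,225,472 bytes
221,225,472 / 1,048,576 = 210.977 MiB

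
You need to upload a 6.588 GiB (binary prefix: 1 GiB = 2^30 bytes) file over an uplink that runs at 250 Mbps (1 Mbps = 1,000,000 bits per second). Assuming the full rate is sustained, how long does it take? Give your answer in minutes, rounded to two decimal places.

6.588 GiB = 7,073,811,136.512 bytes = 56,590,489,092.096 bits
250 Mbps = 250,000,000 bits/s
time = 56,590,489,092.096 / 250,000,000 = 226.362 s
226.362 s / 60 = 3.77 minutes

3.77 minutes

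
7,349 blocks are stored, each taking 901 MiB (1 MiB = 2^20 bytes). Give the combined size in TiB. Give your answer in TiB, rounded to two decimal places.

6.31 TiB

Total = 7,349 × 901 MiB = 6,621,449 MiB
= 6,621,449 × 1,048,576 bytes = 6,943,092,506,624 bytes
1 TiB = 1,099,511,627,776 bytes
6,943,092,506,624 / 1,099,511,627,776 = 6.31 TiB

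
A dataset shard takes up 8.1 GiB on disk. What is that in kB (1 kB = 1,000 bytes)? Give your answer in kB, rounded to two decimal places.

8.1 GiB × 1,073,741,824 bytes/GiB = 8,697,308,774.4 bytes
1 kB = 10^3 bytes = 1,000 bytes
8,697,308,774.4 / 1,000 = 8,697,308.77 kB

8,697,308.77 kB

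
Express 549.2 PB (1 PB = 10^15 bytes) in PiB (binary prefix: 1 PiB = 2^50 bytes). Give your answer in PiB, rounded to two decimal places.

549.2 PB = 549.2 × 10^15 bytes = 549,200,000,000,000,000 bytes
1 PiB = 1,125,899,906,842,624 bytes
549,200,000,000,000,000 / 1,125,899,906,842,624 = 487.79 PiB

487.79 PiB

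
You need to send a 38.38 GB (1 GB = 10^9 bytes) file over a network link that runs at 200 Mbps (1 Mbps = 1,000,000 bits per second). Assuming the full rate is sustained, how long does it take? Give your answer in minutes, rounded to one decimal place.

38.38 GB = 38,380,000,000 bytes = 307,040,000,000 bits
200 Mbps = 200,000,000 bits/s
time = 307,040,000,000 / 200,000,000 = 1,535.20 s
1,535.20 s / 60 = 25.6 minutes

25.6 minutes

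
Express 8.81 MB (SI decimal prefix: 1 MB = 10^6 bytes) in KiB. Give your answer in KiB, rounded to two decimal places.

8,603.52 KiB

8.81 MB × 1,000,000 bytes/MB = 8,810,000 bytes
1 KiB = 1,024 bytes
8,810,000 / 1,024 = 8,603.52 KiB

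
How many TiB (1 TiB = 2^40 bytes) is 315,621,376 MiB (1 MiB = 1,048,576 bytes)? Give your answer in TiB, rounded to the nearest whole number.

315,621,376 MiB × 1,048,576 bytes/MiB = 330,952,999,960,576 bytes
1 TiB = 2^40 bytes = 1,099,511,627,776 bytes
330,952,999,960,576 / 1,099,511,627,776 = 301 TiB

301 TiB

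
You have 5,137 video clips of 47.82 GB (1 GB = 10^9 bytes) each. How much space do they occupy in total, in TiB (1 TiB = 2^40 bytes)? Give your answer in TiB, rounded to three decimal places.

223.419 TiB

Total = 5,137 × 47.82 GB = 245651.34 GB
= 245651.34 × 1,000,000,000 bytes = 245,651,340,000,000 bytes
1 TiB = 1,099,511,627,776 bytes
245,651,340,000,000 / 1,099,511,627,776 = 223.419 TiB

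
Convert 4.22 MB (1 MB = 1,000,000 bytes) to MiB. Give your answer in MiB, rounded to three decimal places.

4.22 MB = 4.22 × 10^6 bytes = 4,220,000 bytes
1 MiB = 2^20 bytes = 1,048,576 bytes
4,220,000 / 1,048,576 = 4.025 MiB

4.025 MiB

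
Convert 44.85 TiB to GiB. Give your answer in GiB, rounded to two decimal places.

44.85 TiB × 1,099,511,627,776 bytes/TiB = 49,313,096,505,753.6 bytes
1 GiB = 1,073,741,824 bytes
49,313,096,505,753.6 / 1,073,741,824 = 45,926.40 GiB

45,926.40 GiB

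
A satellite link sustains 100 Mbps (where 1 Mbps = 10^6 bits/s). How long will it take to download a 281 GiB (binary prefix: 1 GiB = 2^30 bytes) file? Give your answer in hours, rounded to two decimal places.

281 GiB = 301,721,452,544 bytes = 2,413,771,620,352 bits
100 Mbps = 100,000,000 bits/s
time = 2,413,771,620,352 / 100,000,000 = 24,137.7162 s
24,137.7162 s / 3600 = 6.70 hours

6.70 hours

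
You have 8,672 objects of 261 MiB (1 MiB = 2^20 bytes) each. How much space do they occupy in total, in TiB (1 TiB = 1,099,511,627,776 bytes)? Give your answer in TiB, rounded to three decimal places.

2.159 TiB

Total = 8,672 × 261 MiB = 2,263,392 MiB
= 2,263,392 × 1,048,576 bytes = 2,373,338,529,792 bytes
1 TiB = 1,099,511,627,776 bytes
2,373,338,529,792 / 1,099,511,627,776 = 2.159 TiB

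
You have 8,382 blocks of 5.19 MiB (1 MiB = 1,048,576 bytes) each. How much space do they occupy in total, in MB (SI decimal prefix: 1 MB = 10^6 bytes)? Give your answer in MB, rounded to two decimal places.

Total = 8,382 × 5.19 MiB = 43502.58 MiB
= 43502.58 × 1,048,576 bytes = 45,615,761,326.08 bytes
1 MB = 1,000,000 bytes
45,615,761,326.08 / 1,000,000 = 45,615.76 MB

45,615.76 MB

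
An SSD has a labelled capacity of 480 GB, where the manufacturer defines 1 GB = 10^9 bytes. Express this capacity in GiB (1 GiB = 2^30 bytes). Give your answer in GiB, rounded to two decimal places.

480 GB = 480 × 10^9 bytes = 480,000,000,000 bytes
1 GiB = 1,073,741,824 bytes
480,000,000,000 / 1,073,741,824 = 447.03 GiB

447.03 GiB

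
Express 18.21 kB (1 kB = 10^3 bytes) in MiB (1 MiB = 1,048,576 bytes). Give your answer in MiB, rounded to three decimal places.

18.21 kB × 1,000 bytes/kB = 18,210 bytes
1 MiB = 2^20 bytes = 1,048,576 bytes
18,210 / 1,048,576 = 0.017 MiB

0.017 MiB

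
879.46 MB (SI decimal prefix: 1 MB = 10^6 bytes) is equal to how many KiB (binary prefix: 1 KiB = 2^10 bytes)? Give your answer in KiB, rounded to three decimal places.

879.46 MB = 879.46 × 10^6 bytes = 879,460,000 bytes
1 KiB = 1,024 bytes
879,460,000 / 1,024 = 858,847.656 KiB

858,847.656 KiB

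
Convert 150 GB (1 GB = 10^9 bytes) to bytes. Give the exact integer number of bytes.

150,000,000,000 bytes

150 × 1,000,000,000 = 150,000,000,000 bytes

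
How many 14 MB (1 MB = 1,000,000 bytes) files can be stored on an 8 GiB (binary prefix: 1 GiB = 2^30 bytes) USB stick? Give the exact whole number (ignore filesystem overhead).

613

Capacity: 8 GiB = 8,589,934,592 bytes
Per item: 14 MB = 14,000,000 bytes
⌊8,589,934,592 / 14,000,000⌋ = 613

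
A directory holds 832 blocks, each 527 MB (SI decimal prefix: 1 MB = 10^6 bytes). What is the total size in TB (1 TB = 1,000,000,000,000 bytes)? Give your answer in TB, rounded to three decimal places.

Total = 832 × 527 MB = 438,464 MB
= 438,464 × 1,000,000 bytes = 438,464,000,000 bytes
1 TB = 1,000,000,000,000 bytes
438,464,000,000 / 1,000,000,000,000 = 0.438 TB

0.438 TB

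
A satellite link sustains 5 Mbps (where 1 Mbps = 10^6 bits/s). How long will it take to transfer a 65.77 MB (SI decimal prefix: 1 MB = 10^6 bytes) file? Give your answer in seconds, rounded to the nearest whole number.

65.77 MB = 65,770,000 bytes = 526,160,000 bits
5 Mbps = 5,000,000 bits/s
time = 526,160,000 / 5,000,000 = 105 s

105 seconds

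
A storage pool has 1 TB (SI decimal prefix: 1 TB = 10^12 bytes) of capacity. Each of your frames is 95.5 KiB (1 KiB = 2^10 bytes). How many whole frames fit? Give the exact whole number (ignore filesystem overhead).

10,225,785

Capacity: 1 TB = 1,000,000,000,000 bytes
Per item: 95.5 KiB = 97,792 bytes
⌊1,000,000,000,000 / 97,792⌋ = 10,225,785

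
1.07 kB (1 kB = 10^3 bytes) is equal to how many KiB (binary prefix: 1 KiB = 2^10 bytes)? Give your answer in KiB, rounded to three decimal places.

1.045 KiB

1.07 kB = 1.07 × 10^3 bytes = 1,070 bytes
1 KiB = 1,024 bytes
1,070 / 1,024 = 1.045 KiB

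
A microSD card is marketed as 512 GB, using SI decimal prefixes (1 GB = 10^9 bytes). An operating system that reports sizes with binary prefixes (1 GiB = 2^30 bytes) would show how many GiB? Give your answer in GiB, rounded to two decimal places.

476.84 GiB

512 GB × 1,000,000,000 bytes/GB = 512,000,000,000 bytes
1 GiB = 2^30 bytes = 1,073,741,824 bytes
512,000,000,000 / 1,073,741,824 = 476.84 GiB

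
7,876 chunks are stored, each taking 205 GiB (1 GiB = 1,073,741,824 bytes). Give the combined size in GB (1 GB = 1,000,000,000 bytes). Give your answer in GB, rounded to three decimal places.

Total = 7,876 × 205 GiB = 1,614,580 GiB
= 1,614,580 × 1,073,741,824 bytes = 1,733,642,074,193,920 bytes
1 GB = 1,000,000,000 bytes
1,733,642,074,193,920 / 1,000,000,000 = 1,733,642.074 GB

1,733,642.074 GB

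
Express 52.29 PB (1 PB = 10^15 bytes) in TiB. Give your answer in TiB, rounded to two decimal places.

47,557.48 TiB

52.29 PB × 1,000,000,000,000,000 bytes/PB = 52,290,000,000,000,000 bytes
1 TiB = 1,099,511,627,776 bytes
52,290,000,000,000,000 / 1,099,511,627,776 = 47,557.48 TiB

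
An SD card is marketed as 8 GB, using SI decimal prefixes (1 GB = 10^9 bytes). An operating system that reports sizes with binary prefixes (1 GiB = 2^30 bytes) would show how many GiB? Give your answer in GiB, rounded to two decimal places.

7.45 GiB

8 GB = 8 × 10^9 bytes = 8,000,000,000 bytes
1 GiB = 2^30 bytes = 1,073,741,824 bytes
8,000,000,000 / 1,073,741,824 = 7.45 GiB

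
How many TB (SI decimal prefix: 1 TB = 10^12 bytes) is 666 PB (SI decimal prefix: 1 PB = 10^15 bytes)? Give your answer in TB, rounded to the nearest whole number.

666,000 TB

666 PB = 666 × 10^15 bytes = 666,000,000,000,000,000 bytes
1 TB = 1,000,000,000,000 bytes
666,000,000,000,000,000 / 1,000,000,000,000 = 666,000 TB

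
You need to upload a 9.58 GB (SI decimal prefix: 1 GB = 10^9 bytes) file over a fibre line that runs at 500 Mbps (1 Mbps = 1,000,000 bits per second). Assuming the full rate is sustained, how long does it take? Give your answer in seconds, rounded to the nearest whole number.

153 seconds

9.58 GB = 9,580,000,000 bytes = 76,640,000,000 bits
500 Mbps = 500,000,000 bits/s
time = 76,640,000,000 / 500,000,000 = 153 s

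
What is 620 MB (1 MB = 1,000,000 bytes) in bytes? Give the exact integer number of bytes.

620 × 1,000,000 = 620,000,000 bytes

620,000,000 bytes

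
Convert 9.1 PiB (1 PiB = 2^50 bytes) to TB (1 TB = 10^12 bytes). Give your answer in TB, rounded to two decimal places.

9.1 PiB = 9.1 × 2^50 bytes = 10,245,689,152,267,878.4 bytes
1 TB = 1,000,000,000,000 bytes
10,245,689,152,267,878.4 / 1,000,000,000,000 = 10,245.69 TB

10,245.69 TB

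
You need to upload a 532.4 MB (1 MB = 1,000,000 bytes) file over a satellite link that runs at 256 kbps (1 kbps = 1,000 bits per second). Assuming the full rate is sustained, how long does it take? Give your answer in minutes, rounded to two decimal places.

532.4 MB = 532,400,000 bytes = 4,259,200,000 bits
256 kbps = 256,000 bits/s
time = 4,259,200,000 / 256,000 = 16,637.500 s
16,637.500 s / 60 = 277.29 minutes

277.29 minutes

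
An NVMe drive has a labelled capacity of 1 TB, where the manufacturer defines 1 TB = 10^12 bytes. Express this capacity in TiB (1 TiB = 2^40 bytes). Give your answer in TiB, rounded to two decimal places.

1 TB × 1,000,000,000,000 bytes/TB = 1,000,000,000,000 bytes
1 TiB = 2^40 bytes = 1,099,511,627,776 bytes
1,000,000,000,000 / 1,099,511,627,776 = 0.91 TiB

0.91 TiB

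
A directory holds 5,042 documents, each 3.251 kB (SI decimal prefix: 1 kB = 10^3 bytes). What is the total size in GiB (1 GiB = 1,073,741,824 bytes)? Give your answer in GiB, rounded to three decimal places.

Total = 5,042 × 3.251 kB = 16391.542 kB
= 16391.542 × 1,000 bytes = 16,391,542 bytes
1 GiB = 1,073,741,824 bytes
16,391,542 / 1,073,741,824 = 0.015 GiB

0.015 GiB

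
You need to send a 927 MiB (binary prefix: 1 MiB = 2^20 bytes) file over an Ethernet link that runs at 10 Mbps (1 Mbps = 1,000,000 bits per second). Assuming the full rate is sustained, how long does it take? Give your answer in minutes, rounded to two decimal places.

12.96 minutes

927 MiB = 972,029,952 bytes = 7,776,239,616 bits
10 Mbps = 10,000,000 bits/s
time = 7,776,239,616 / 10,000,000 = 777.624 s
777.624 s / 60 = 12.96 minutes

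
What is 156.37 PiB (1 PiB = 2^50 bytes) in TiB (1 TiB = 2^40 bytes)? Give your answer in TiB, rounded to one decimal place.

160,122.9 TiB

156.37 PiB = 156.37 × 2^50 bytes = 176,056,968,432,981,114.88 bytes
1 TiB = 2^40 bytes = 1,099,511,627,776 bytes
176,056,968,432,981,114.88 / 1,099,511,627,776 = 160,122.9 TiB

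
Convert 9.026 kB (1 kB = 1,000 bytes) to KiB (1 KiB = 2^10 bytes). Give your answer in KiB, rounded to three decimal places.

8.814 KiB

9.026 kB × 1,000 bytes/kB = 9,026 bytes
1 KiB = 2^10 bytes = 1,024 bytes
9,026 / 1,024 = 8.814 KiB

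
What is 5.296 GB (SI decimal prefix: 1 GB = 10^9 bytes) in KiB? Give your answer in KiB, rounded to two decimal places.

5,171,875.00 KiB

5.296 GB = 5.296 × 10^9 bytes = 5,296,000,000 bytes
1 KiB = 2^10 bytes = 1,024 bytes
5,296,000,000 / 1,024 = 5,171,875.00 KiB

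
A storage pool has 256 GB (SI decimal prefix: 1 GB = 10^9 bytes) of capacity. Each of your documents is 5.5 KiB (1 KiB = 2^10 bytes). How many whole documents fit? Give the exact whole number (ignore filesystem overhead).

Capacity: 256 GB = 256,000,000,000 bytes
Per item: 5.5 KiB = 5,632 bytes
⌊256,000,000,000 / 5,632⌋ = 45,454,545

45,454,545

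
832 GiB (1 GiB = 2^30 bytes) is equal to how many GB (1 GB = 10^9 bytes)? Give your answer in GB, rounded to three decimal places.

893.353 GB

832 GiB = 832 × 2^30 bytes = 893,353,197,568 bytes
1 GB = 10^9 bytes = 1,000,000,000 bytes
893,353,197,568 / 1,000,000,000 = 893.353 GB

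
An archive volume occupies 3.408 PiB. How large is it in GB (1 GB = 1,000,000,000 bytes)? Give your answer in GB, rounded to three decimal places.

3.408 PiB × 1,125,899,906,842,624 bytes/PiB = 3,837,066,882,519,662.592 bytes
1 GB = 10^9 bytes = 1,000,000,000 bytes
3,837,066,882,519,662.592 / 1,000,000,000 = 3,837,066.883 GB

3,837,066.883 GB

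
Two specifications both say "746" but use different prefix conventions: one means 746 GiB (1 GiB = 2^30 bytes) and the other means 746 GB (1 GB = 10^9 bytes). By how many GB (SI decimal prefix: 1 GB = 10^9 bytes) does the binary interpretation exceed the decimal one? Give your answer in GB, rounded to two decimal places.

55.01 GB

746 GiB = 746 × 1,073,741,824 = 801,011,400,704 bytes
746 GB = 746 × 1,000,000,000 = 746,000,000,000 bytes
difference = 55,011,400,704 bytes
55,011,400,704 / 1,000,000,000 = 55.01 GB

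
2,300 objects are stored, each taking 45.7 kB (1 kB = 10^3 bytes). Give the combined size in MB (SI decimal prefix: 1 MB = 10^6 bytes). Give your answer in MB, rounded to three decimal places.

Total = 2,300 × 45.7 kB = 105,110 kB
= 105,110 × 1,000 bytes = 105,110,000 bytes
1 MB = 1,000,000 bytes
105,110,000 / 1,000,000 = 105.110 MB

105.110 MB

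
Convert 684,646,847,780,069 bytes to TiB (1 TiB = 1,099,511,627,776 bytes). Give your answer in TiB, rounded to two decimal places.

684,646,847,780,069 bytes given.
1 TiB = 2^40 bytes = 1,099,511,627,776 bytes
684,646,847,780,069 / 1,099,511,627,776 = 622.68 TiB

622.68 TiB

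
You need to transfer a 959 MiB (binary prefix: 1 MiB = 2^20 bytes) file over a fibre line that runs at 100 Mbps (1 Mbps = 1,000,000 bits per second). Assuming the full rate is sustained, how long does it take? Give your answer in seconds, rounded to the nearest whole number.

80 seconds

959 MiB = 1,005,584,384 bytes = 8,044,675,072 bits
100 Mbps = 100,000,000 bits/s
time = 8,044,675,072 / 100,000,000 = 80 s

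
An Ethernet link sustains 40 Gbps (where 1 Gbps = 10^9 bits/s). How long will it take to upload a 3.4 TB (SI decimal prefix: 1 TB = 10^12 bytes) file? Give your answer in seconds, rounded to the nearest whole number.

3.4 TB = 3,400,000,000,000 bytes = 27,200,000,000,000 bits
40 Gbps = 40,000,000,000 bits/s
time = 27,200,000,000,000 / 40,000,000,000 = 680 s

680 seconds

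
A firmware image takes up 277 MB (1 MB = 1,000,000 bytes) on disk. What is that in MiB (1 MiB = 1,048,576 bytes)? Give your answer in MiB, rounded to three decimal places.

264.168 MiB

277 MB = 277 × 10^6 bytes = 277,000,000 bytes
1 MiB = 1,048,576 bytes
277,000,000 / 1,048,576 = 264.168 MiB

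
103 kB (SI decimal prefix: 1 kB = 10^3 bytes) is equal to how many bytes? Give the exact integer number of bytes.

103,000 bytes

103 × 1,000 = 103,000 bytes  (1 kB = 10^3 bytes)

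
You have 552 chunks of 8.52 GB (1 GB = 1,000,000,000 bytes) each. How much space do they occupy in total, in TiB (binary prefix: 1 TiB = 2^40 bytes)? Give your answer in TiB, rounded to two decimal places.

4.28 TiB

Total = 552 × 8.52 GB = 4703.04 GB
= 4703.04 × 1,000,000,000 bytes = 4,703,040,000,000 bytes
1 TiB = 1,099,511,627,776 bytes
4,703,040,000,000 / 1,099,511,627,776 = 4.28 TiB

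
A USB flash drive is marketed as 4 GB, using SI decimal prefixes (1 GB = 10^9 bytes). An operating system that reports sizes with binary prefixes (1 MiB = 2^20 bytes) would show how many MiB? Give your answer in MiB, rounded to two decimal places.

4 GB = 4 × 10^9 bytes = 4,000,000,000 bytes
1 MiB = 1,048,576 bytes
4,000,000,000 / 1,048,576 = 3,814.70 MiB

3,814.70 MiB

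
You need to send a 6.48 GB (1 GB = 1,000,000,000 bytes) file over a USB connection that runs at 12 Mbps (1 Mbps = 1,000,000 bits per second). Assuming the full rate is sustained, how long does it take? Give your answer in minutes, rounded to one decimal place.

72.0 minutes

6.48 GB = 6,480,000,000 bytes = 51,840,000,000 bits
12 Mbps = 12,000,000 bits/s
time = 51,840,000,000 / 12,000,000 = 4,320.00 s
4,320.00 s / 60 = 72.0 minutes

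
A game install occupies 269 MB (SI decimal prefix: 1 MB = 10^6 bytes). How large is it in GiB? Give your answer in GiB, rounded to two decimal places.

269 MB × 1,000,000 bytes/MB = 269,000,000 bytes
1 GiB = 2^30 bytes = 1,073,741,824 bytes
269,000,000 / 1,073,741,824 = 0.25 GiB

0.25 GiB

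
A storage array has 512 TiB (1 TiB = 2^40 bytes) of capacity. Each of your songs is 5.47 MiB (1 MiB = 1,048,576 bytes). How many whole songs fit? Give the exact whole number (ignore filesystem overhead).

Capacity: 512 TiB = 562,949,953,421,312 bytes
Per item: 5.47 MiB = 5,735,710.72 bytes
⌊562,949,953,421,312 / 5,735,710.72⌋ = 98,148,247

98,148,247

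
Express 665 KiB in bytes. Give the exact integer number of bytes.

680,960 bytes

665 × 1,024 = 680,960 bytes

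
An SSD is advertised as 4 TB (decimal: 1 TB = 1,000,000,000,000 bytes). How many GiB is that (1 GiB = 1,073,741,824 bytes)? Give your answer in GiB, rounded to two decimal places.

4 TB × 1,000,000,000,000 bytes/TB = 4,000,000,000,000 bytes
1 GiB = 2^30 bytes = 1,073,741,824 bytes
4,000,000,000,000 / 1,073,741,824 = 3,725.29 GiB

3,725.29 GiB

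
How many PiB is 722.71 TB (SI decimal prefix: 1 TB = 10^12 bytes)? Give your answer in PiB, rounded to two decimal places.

0.64 PiB

722.71 TB = 722.71 × 10^12 bytes = 722,710,000,000,000 bytes
1 PiB = 1,125,899,906,842,624 bytes
722,710,000,000,000 / 1,125,899,906,842,624 = 0.64 PiB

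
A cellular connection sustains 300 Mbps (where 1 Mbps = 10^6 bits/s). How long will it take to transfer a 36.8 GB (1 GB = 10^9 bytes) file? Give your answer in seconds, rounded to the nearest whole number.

981 seconds

36.8 GB = 36,800,000,000 bytes = 294,400,000,000 bits
300 Mbps = 300,000,000 bits/s
time = 294,400,000,000 / 300,000,000 = 981 s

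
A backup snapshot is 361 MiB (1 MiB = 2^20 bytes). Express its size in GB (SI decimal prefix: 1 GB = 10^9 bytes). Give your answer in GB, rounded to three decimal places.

361 MiB × 1,048,576 bytes/MiB = 378,535,936 bytes
1 GB = 1,000,000,000 bytes
378,535,936 / 1,000,000,000 = 0.379 GB

0.379 GB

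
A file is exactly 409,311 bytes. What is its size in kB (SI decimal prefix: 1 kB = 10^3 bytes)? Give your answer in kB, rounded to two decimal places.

409.31 kB

409,311 bytes given.
1 kB = 1,000 bytes
409,311 / 1,000 = 409.31 kB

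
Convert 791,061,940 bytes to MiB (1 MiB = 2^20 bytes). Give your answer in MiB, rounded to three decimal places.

791,061,940 bytes given.
1 MiB = 2^20 bytes = 1,048,576 bytes
791,061,940 / 1,048,576 = 754.415 MiB

754.415 MiB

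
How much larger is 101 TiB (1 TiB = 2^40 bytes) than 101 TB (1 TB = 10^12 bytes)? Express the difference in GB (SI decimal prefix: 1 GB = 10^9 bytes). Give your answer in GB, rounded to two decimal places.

101 TiB = 101 × 1,099,511,627,776 = 111,050,674,405,376 bytes
101 TB = 101 × 1,000,000,000,000 = 101,000,000,000,000 bytes
difference = 10,050,674,405,376 bytes
10,050,674,405,376 / 1,000,000,000 = 10,050.67 GB

10,050.67 GB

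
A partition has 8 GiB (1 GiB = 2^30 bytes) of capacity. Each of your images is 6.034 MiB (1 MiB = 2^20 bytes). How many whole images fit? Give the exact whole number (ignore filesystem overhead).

1,357

Capacity: 8 GiB = 8,589,934,592 bytes
Per item: 6.034 MiB = 6,327,107.584 bytes
⌊8,589,934,592 / 6,327,107.584⌋ = 1,357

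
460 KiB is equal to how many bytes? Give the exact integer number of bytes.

471,040 bytes

460 × 1,024 = 471,040 bytes  (1 KiB = 2^10 bytes)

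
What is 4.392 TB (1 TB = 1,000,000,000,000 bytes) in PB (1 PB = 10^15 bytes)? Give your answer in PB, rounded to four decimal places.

0.0044 PB

4.392 TB × 1,000,000,000,000 bytes/TB = 4,392,000,000,000 bytes
1 PB = 1,000,000,000,000,000 bytes
4,392,000,000,000 / 1,000,000,000,000,000 = 0.0044 PB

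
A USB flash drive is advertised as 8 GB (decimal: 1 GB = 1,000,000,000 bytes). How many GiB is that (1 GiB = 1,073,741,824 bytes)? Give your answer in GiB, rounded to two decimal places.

7.45 GiB

8 GB × 1,000,000,000 bytes/GB = 8,000,000,000 bytes
1 GiB = 2^30 bytes = 1,073,741,824 bytes
8,000,000,000 / 1,073,741,824 = 7.45 GiB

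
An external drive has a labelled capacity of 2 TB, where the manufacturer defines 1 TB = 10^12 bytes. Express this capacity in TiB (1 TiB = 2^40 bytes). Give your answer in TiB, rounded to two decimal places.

2 TB = 2 × 10^12 bytes = 2,000,000,000,000 bytes
1 TiB = 2^40 bytes = 1,099,511,627,776 bytes
2,000,000,000,000 / 1,099,511,627,776 = 1.82 TiB

1.82 TiB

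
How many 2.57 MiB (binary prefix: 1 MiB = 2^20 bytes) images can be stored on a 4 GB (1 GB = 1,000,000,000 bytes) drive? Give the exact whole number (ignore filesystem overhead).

1,484

Capacity: 4 GB = 4,000,000,000 bytes
Per item: 2.57 MiB = 2,694,840.32 bytes
⌊4,000,000,000 / 2,694,840.32⌋ = 1,484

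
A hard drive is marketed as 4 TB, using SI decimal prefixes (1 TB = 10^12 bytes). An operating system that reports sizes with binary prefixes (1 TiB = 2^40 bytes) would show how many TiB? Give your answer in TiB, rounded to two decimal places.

4 TB = 4 × 10^12 bytes = 4,000,000,000,000 bytes
1 TiB = 1,099,511,627,776 bytes
4,000,000,000,000 / 1,099,511,627,776 = 3.64 TiB

3.64 TiB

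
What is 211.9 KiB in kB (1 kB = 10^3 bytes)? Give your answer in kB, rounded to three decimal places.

216.986 kB

211.9 KiB = 211.9 × 2^10 bytes = 216,985.6 bytes
1 kB = 1,000 bytes
216,985.6 / 1,000 = 216.986 kB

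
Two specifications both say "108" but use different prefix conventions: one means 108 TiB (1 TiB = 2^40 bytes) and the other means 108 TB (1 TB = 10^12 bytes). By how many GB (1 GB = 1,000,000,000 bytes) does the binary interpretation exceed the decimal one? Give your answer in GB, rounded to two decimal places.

108 TiB = 108 × 1,099,511,627,776 = 118,747,255,799,808 bytes
108 TB = 108 × 1,000,000,000,000 = 108,000,000,000,000 bytes
difference = 10,747,255,799,808 bytes
10,747,255,799,808 / 1,000,000,000 = 10,747.26 GB

10,747.26 GB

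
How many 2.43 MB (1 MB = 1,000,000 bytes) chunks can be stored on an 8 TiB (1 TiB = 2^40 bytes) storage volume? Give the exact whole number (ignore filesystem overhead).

3,619,791

Capacity: 8 TiB = 8,796,093,022,208 bytes
Per item: 2.43 MB = 2,430,000 bytes
⌊8,796,093,022,208 / 2,430,000⌋ = 3,619,791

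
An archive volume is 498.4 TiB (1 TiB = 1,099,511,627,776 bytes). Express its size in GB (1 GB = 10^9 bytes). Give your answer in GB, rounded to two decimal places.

547,996.60 GB

498.4 TiB = 498.4 × 2^40 bytes = 547,996,595,283,558.4 bytes
1 GB = 1,000,000,000 bytes
547,996,595,283,558.4 / 1,000,000,000 = 547,996.60 GB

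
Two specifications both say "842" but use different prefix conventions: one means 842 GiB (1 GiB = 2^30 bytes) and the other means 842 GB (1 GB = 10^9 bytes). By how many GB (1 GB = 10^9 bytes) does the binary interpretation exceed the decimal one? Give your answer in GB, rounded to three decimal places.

62.091 GB

842 GiB = 842 × 1,073,741,824 = 904,090,615,808 bytes
842 GB = 842 × 1,000,000,000 = 842,000,000,000 bytes
difference = 62,090,615,808 bytes
62,090,615,808 / 1,000,000,000 = 62.091 GB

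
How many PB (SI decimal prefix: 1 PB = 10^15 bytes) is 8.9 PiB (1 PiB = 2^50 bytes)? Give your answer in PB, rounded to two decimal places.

8.9 PiB = 8.9 × 2^50 bytes = 10,020,509,170,899,353.6 bytes
1 PB = 1,000,000,000,000,000 bytes
10,020,509,170,899,353.6 / 1,000,000,000,000,000 = 10.02 PB

10.02 PB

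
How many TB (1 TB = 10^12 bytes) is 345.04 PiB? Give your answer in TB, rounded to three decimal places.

388,480.504 TB

345.04 PiB = 345.04 × 2^50 bytes = 388,480,503,856,978,984.96 bytes
1 TB = 10^12 bytes = 1,000,000,000,000 bytes
388,480,503,856,978,984.96 / 1,000,000,000,000 = 388,480.504 TB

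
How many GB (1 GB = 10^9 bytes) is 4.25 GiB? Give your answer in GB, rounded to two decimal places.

4.56 GB

4.25 GiB = 4.25 × 2^30 bytes = 4,563,402,752 bytes
1 GB = 10^9 bytes = 1,000,000,000 bytes
4,563,402,752 / 1,000,000,000 = 4.56 GB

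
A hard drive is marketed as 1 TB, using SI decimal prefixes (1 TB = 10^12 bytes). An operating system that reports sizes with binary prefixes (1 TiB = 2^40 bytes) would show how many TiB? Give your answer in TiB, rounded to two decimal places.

1 TB × 1,000,000,000,000 bytes/TB = 1,000,000,000,000 bytes
1 TiB = 2^40 bytes = 1,099,511,627,776 bytes
1,000,000,000,000 / 1,099,511,627,776 = 0.91 TiB

0.91 TiB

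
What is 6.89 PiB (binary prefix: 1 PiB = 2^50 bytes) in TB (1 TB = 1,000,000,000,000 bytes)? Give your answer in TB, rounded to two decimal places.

6.89 PiB = 6.89 × 2^50 bytes = 7,757,450,358,145,679.36 bytes
1 TB = 1,000,000,000,000 bytes
7,757,450,358,145,679.36 / 1,000,000,000,000 = 7,757.45 TB

7,757.45 TB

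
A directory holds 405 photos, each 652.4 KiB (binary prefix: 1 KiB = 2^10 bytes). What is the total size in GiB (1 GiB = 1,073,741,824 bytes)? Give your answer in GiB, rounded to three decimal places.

Total = 405 × 652.4 KiB = 264,222 KiB
= 264,222 × 1,024 bytes = 270,563,328 bytes
1 GiB = 1,073,741,824 bytes
270,563,328 / 1,073,741,824 = 0.252 GiB

0.252 GiB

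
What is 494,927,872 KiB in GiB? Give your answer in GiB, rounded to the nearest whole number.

472 GiB

494,927,872 KiB = 494,927,872 × 2^10 bytes = 506,806,140,928 bytes
1 GiB = 2^30 bytes = 1,073,741,824 bytes
506,806,140,928 / 1,073,741,824 = 472 GiB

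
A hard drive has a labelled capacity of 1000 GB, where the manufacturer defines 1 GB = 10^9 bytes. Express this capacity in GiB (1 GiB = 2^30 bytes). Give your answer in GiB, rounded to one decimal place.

1000 GB × 1,000,000,000 bytes/GB = 1,000,000,000,000 bytes
1 GiB = 2^30 bytes = 1,073,741,824 bytes
1,000,000,000,000 / 1,073,741,824 = 931.3 GiB

931.3 GiB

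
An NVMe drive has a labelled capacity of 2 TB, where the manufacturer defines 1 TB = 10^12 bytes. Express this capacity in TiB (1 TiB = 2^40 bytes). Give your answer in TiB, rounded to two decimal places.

1.82 TiB

2 TB × 1,000,000,000,000 bytes/TB = 2,000,000,000,000 bytes
1 TiB = 1,099,511,627,776 bytes
2,000,000,000,000 / 1,099,511,627,776 = 1.82 TiB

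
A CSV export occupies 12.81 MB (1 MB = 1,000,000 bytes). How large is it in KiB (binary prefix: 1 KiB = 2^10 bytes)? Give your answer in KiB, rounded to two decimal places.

12,509.77 KiB

12.81 MB = 12.81 × 10^6 bytes = 12,810,000 bytes
1 KiB = 2^10 bytes = 1,024 bytes
12,810,000 / 1,024 = 12,509.77 KiB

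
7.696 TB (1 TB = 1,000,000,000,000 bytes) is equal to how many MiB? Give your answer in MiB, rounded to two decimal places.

7.696 TB = 7.696 × 10^12 bytes = 7,696,000,000,000 bytes
1 MiB = 1,048,576 bytes
7,696,000,000,000 / 1,048,576 = 7,339,477.54 MiB

7,339,477.54 MiB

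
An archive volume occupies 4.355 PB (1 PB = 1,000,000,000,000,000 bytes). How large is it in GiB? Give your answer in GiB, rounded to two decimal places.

4.355 PB = 4.355 × 10^15 bytes = 4,355,000,000,000,000 bytes
1 GiB = 2^30 bytes = 1,073,741,824 bytes
4,355,000,000,000,000 / 1,073,741,824 = 4,055,909.81 GiB

4,055,909.81 GiB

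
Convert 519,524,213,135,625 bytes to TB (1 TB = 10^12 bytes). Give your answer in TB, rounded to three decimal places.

519.524 TB

519,524,213,135,625 bytes given.
1 TB = 10^12 bytes = 1,000,000,000,000 bytes
519,524,213,135,625 / 1,000,000,000,000 = 519.524 TB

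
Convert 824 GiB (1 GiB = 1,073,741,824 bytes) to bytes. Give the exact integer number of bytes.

824 × 1,073,741,824 = 884,763,262,976 bytes  (1 GiB = 2^30 bytes)

884,763,262,976 bytes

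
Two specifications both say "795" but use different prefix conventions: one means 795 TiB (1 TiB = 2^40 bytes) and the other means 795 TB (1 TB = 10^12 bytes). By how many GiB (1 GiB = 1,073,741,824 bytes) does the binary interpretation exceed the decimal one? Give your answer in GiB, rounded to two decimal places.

73,678.55 GiB

795 TiB = 795 × 1,099,511,627,776 = 874,111,744,081,920 bytes
795 TB = 795 × 1,000,000,000,000 = 795,000,000,000,000 bytes
difference = 79,111,744,081,920 bytes
79,111,744,081,920 / 1,073,741,824 = 73,678.55 GiB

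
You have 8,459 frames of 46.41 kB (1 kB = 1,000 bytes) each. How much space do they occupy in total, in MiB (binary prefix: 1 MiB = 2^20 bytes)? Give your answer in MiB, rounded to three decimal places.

374.396 MiB

Total = 8,459 × 46.41 kB = 392582.19 kB
= 392582.19 × 1,000 bytes = 392,582,190 bytes
1 MiB = 1,048,576 bytes
392,582,190 / 1,048,576 = 374.396 MiB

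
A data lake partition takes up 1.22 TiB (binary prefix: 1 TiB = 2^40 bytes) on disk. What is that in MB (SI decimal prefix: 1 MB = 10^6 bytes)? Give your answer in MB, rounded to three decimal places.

1,341,404.186 MB

1.22 TiB × 1,099,511,627,776 bytes/TiB = 1,341,404,185,886.72 bytes
1 MB = 1,000,000 bytes
1,341,404,185,886.72 / 1,000,000 = 1,341,404.186 MB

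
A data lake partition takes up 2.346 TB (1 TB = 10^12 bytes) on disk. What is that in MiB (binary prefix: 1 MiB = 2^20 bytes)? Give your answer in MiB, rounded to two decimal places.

2,237,319.95 MiB

2.346 TB × 1,000,000,000,000 bytes/TB = 2,346,000,000,000 bytes
1 MiB = 2^20 bytes = 1,048,576 bytes
2,346,000,000,000 / 1,048,576 = 2,237,319.95 MiB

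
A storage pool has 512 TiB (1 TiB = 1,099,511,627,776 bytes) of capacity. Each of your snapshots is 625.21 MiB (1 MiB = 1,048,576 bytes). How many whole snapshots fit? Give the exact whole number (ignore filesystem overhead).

Capacity: 512 TiB = 562,949,953,421,312 bytes
Per item: 625.21 MiB = 655,580,200.96 bytes
⌊562,949,953,421,312 / 655,580,200.96⌋ = 858,704

858,704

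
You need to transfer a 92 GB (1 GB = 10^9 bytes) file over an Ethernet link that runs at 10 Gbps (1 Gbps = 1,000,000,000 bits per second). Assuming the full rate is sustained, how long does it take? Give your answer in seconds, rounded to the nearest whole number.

74 seconds

92 GB = 92,000,000,000 bytes = 736,000,000,000 bits
10 Gbps = 10,000,000,000 bits/s
time = 736,000,000,000 / 10,000,000,000 = 74 s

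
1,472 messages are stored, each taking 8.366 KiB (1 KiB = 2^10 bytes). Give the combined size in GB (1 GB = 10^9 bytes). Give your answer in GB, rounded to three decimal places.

0.013 GB

Total = 1,472 × 8.366 KiB = 12314.752 KiB
= 12314.752 × 1,024 bytes = 12,610,306.048 bytes
1 GB = 1,000,000,000 bytes
12,610,306.048 / 1,000,000,000 = 0.013 GB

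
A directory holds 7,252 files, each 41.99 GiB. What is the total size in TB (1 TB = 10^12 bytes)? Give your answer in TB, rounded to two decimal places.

Total = 7,252 × 41.99 GiB = 304511.48 GiB
= 304511.48 × 1,073,741,824 bytes = 326,966,711,964,139.52 bytes
1 TB = 1,000,000,000,000 bytes
326,966,711,964,139.52 / 1,000,000,000,000 = 326.97 TB

326.97 TB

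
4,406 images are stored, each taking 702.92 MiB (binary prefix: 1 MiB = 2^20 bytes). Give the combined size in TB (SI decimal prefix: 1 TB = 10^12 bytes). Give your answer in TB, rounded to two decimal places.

3.25 TB

Total = 4,406 × 702.92 MiB = 3097065.52 MiB
= 3097065.52 × 1,048,576 bytes = 3,247,508,574,699.52 bytes
1 TB = 1,000,000,000,000 bytes
3,247,508,574,699.52 / 1,000,000,000,000 = 3.25 TB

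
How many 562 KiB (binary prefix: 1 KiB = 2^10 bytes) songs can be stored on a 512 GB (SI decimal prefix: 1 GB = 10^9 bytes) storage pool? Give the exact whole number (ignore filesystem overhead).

Capacity: 512 GB = 512,000,000,000 bytes
Per item: 562 KiB = 575,488 bytes
⌊512,000,000,000 / 575,488⌋ = 889,679

889,679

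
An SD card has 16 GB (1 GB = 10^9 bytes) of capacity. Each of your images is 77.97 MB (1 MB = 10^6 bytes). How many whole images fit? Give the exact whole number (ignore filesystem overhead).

Capacity: 16 GB = 16,000,000,000 bytes
Per item: 77.97 MB = 77,970,000 bytes
⌊16,000,000,000 / 77,970,000⌋ = 205

205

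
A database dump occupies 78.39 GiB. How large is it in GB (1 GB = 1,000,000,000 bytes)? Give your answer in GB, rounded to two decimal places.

84.17 GB

78.39 GiB × 1,073,741,824 bytes/GiB = 84,170,621,583.36 bytes
1 GB = 1,000,000,000 bytes
84,170,621,583.36 / 1,000,000,000 = 84.17 GB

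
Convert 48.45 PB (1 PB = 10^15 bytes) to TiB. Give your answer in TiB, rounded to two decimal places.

44,065.02 TiB

48.45 PB = 48.45 × 10^15 bytes = 48,450,000,000,000,000 bytes
1 TiB = 2^40 bytes = 1,099,511,627,776 bytes
48,450,000,000,000,000 / 1,099,511,627,776 = 44,065.02 TiB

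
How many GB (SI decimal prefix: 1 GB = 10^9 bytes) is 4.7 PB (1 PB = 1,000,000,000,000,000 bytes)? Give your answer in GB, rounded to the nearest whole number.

4.7 PB = 4.7 × 10^15 bytes = 4,700,000,000,000,000 bytes
1 GB = 10^9 bytes = 1,000,000,000 bytes
4,700,000,000,000,000 / 1,000,000,000 = 4,700,000 GB

4,700,000 GB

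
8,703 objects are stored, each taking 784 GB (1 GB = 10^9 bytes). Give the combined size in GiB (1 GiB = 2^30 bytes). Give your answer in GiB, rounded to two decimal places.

6,354,555.49 GiB

Total = 8,703 × 784 GB = 6,823,152 GB
= 6,823,152 × 1,000,000,000 bytes = 6,823,152,000,000,000 bytes
1 GiB = 1,073,741,824 bytes
6,823,152,000,000,000 / 1,073,741,824 = 6,354,555.49 GiB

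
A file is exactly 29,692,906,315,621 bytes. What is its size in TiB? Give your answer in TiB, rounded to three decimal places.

29,692,906,315,621 bytes given.
1 TiB = 2^40 bytes = 1,099,511,627,776 bytes
29,692,906,315,621 / 1,099,511,627,776 = 27.006 TiB

27.006 TiB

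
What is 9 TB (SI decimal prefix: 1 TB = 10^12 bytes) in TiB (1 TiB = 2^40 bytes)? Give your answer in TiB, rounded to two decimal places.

8.19 TiB

9 TB × 1,000,000,000,000 bytes/TB = 9,000,000,000,000 bytes
1 TiB = 1,099,511,627,776 bytes
9,000,000,000,000 / 1,099,511,627,776 = 8.19 TiB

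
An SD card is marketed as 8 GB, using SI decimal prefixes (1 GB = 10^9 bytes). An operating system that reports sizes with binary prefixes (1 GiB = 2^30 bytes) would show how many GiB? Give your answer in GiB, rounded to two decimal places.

8 GB = 8 × 10^9 bytes = 8,000,000,000 bytes
1 GiB = 1,073,741,824 bytes
8,000,000,000 / 1,073,741,824 = 7.45 GiB

7.45 GiB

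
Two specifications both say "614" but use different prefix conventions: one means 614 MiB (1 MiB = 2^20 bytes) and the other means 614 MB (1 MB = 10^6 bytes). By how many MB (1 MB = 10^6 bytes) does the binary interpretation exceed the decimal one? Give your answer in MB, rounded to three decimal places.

614 MiB = 614 × 1,048,576 = 643,825,664 bytes
614 MB = 614 × 1,000,000 = 614,000,000 bytes
difference = 29,825,664 bytes
29,825,664 / 1,000,000 = 29.826 MB

29.826 MB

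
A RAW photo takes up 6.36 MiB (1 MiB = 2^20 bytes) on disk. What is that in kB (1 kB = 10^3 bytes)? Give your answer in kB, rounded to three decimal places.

6,668.943 kB

6.36 MiB = 6.36 × 2^20 bytes = 6,668,943.36 bytes
1 kB = 10^3 bytes = 1,000 bytes
6,668,943.36 / 1,000 = 6,668.943 kB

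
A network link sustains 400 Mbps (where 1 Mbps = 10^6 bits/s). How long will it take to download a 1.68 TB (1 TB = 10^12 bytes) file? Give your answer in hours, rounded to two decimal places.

9.33 hours

1.68 TB = 1,680,000,000,000 bytes = 13,440,000,000,000 bits
400 Mbps = 400,000,000 bits/s
time = 13,440,000,000,000 / 400,000,000 = 33,600.0000 s
33,600.0000 s / 3600 = 9.33 hours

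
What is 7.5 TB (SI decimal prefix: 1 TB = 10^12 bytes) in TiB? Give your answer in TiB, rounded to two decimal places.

7.5 TB = 7.5 × 10^12 bytes = 7,500,000,000,000 bytes
1 TiB = 1,099,511,627,776 bytes
7,500,000,000,000 / 1,099,511,627,776 = 6.82 TiB

6.82 TiB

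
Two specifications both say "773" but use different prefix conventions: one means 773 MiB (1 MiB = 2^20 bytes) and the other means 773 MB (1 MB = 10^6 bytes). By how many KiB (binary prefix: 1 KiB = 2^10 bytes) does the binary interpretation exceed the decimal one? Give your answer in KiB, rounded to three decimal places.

36,669.188 KiB

773 MiB = 773 × 1,048,576 = 810,549,248 bytes
773 MB = 773 × 1,000,000 = 773,000,000 bytes
difference = 37,549,248 bytes
37,549,248 / 1,024 = 36,669.188 KiB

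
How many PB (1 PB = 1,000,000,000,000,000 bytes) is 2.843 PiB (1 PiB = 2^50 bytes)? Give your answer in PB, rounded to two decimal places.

3.20 PB

2.843 PiB = 2.843 × 2^50 bytes = 3,200,933,435,153,580.032 bytes
1 PB = 1,000,000,000,000,000 bytes
3,200,933,435,153,580.032 / 1,000,000,000,000,000 = 3.20 PB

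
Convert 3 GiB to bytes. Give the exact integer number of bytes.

3,221,225,472 bytes

3 × 1,073,741,824 = 3,221,225,472 bytes  (1 GiB = 2^30 bytes)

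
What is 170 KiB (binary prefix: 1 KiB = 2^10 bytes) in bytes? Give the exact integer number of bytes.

174,080 bytes

170 × 1,024 = 174,080 bytes  (1 KiB = 2^10 bytes)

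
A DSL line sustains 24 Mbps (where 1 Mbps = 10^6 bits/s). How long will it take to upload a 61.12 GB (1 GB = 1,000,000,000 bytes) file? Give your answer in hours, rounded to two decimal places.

61.12 GB = 61,120,000,000 bytes = 488,960,000,000 bits
24 Mbps = 24,000,000 bits/s
time = 488,960,000,000 / 24,000,000 = 20,373.3333 s
20,373.3333 s / 3600 = 5.66 hours

5.66 hours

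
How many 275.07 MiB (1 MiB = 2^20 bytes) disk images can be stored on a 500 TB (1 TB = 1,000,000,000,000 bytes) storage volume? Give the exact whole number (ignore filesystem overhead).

Capacity: 500 TB = 500,000,000,000,000 bytes
Per item: 275.07 MiB = 288,431,800.32 bytes
⌊500,000,000,000,000 / 288,431,800.32⌋ = 1,733,512

1,733,512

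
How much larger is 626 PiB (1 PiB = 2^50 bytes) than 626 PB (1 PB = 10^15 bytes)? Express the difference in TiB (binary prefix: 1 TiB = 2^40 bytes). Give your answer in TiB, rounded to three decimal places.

626 PiB = 626 × 1,125,899,906,842,624 = 704,813,341,683,482,624 bytes
626 PB = 626 × 1,000,000,000,000,000 = 626,000,000,000,000,000 bytes
difference = 78,813,341,683,482,624 bytes
78,813,341,683,482,624 / 1,099,511,627,776 = 71,680.317 TiB

71,680.317 TiB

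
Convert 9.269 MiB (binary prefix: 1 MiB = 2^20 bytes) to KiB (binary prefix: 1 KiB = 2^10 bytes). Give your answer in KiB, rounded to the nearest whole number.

9,491 KiB

9.269 MiB = 9.269 × 2^20 bytes = 9,719,250.944 bytes
1 KiB = 1,024 bytes
9,719,250.944 / 1,024 = 9,491 KiB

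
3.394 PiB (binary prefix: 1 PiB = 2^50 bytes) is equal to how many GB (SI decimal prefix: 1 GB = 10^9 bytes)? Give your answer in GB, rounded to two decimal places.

3,821,304.28 GB

3.394 PiB × 1,125,899,906,842,624 bytes/PiB = 3,821,304,283,823,865.856 bytes
1 GB = 10^9 bytes = 1,000,000,000 bytes
3,821,304,283,823,865.856 / 1,000,000,000 = 3,821,304.28 GB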